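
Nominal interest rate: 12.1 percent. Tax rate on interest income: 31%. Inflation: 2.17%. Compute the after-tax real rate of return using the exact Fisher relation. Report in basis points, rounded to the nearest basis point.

After-tax nominal return = 12.1% × (1 − 0.31) = 8.3490%.
1 + r = 1.08349 / 1.02170 = 1.060478
After-tax real rate = 1.060478 − 1 → 605 basis points.

605 basis points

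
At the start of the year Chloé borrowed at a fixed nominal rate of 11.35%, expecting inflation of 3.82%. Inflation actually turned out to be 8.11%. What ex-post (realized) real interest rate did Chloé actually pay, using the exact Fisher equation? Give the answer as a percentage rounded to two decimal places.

3.00%

Ex-post: (1 + 0.1135)/(1 + 0.0811) − 1 = 2.9969%
So the realized real rate is 3.00%.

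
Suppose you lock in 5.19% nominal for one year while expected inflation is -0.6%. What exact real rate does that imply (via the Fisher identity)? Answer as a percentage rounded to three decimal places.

By the Fisher identity, 1 + r = (1 + i)/(1 + π).
1 + r = 1.05190 / 0.99400 = 1.058249
r = 1.058249 − 1 = 5.8249%, i.e. 5.825%.

5.825%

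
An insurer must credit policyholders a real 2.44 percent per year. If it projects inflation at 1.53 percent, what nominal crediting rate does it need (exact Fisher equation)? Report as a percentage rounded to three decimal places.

4.007%

(1 + i) = (1 + r)(1 + π) = 1.02440 × 1.01530 = 1.04007332
i = 1.04007332 − 1, so the required nominal rate is 4.007%.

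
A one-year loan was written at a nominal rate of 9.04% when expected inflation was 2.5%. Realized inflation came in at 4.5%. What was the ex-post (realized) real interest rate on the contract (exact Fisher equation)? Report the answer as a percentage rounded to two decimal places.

Ex-post: (1 + 0.0904)/(1 + 0.0450) − 1 = 4.3445%
So the realized real rate is 4.34%.

4.34%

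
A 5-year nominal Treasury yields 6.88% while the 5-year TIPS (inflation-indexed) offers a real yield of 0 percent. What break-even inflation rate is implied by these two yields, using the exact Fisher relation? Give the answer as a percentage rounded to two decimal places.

6.88%

(1 + π) = (1 + i)/(1 + r) = 1.06880 / 1.00000 = 1.068800
Break-even inflation = 1.068800 − 1 → 6.88%.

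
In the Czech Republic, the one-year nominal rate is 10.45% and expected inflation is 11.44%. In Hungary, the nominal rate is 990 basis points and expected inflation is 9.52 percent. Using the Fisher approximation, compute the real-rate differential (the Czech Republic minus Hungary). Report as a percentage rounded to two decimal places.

The Czech Republic: 10.45% − 11.44% = -0.990%
Hungary: 9.9% − 9.52% = 0.380%
Differential = -1.370% → -1.37%.

-1.37%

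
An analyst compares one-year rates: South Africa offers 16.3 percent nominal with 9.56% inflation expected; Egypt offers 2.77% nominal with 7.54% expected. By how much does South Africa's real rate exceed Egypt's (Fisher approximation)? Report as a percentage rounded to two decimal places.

11.51%

South Africa: 16.3% − 9.56% = 6.740%
Egypt: 2.77% − 7.54% = -4.770%
Differential = 11.510% → 11.51%.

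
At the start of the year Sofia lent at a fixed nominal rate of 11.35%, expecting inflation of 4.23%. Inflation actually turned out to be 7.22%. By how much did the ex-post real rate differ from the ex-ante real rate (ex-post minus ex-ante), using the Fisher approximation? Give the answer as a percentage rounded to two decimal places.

Ex-ante: 11.35% − 4.23% = 7.120%
Ex-post: 11.35% − 7.22% = 4.130%
Difference (ex-post − ex-ante) = -2.9900% → -2.99%.

-2.99%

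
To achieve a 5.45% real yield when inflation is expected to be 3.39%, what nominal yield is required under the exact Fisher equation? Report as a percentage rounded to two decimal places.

9.02%

(1 + i) = (1 + r)(1 + π) = 1.05450 × 1.03390 = 1.09024755
i = 1.09024755 − 1, so the required nominal rate is 9.02%.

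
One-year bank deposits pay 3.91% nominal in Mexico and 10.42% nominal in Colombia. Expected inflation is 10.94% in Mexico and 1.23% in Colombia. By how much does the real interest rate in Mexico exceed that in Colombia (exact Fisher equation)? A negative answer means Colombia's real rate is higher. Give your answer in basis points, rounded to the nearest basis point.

Mexico: (1 + 0.0391)/(1 + 0.1094) − 1 = -6.3368%
Colombia: (1 + 0.1042)/(1 + 0.0123) − 1 = 9.0783%
Differential = -6.3368% − 9.0783% = -15.4151% → -1542 basis points.

-1542 basis points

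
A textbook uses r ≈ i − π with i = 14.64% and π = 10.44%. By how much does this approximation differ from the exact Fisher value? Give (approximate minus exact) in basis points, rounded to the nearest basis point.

40 basis points

Approximate: r ≈ 14.640% − 10.440% = 4.2000%
Exact: (1 + 0.1464)/(1 + 0.1044) − 1 = 3.8030%
Error = 4.2000% − 3.8030% = 0.3970% → 40 basis points.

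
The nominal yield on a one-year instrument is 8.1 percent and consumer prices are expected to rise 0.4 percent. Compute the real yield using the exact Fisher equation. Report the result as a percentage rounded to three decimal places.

1 + r = 1.08100 / 1.00400 = 1.076693
r = 1.076693 − 1 = 7.6693%, i.e. 7.669%.

7.669%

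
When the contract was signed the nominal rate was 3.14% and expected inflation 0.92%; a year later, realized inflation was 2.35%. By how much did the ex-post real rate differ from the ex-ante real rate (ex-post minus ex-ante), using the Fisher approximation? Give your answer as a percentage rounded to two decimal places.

-1.43%

Ex-ante: 3.14% − 0.92% = 2.220%
Ex-post: 3.14% − 2.35% = 0.790%
Difference (ex-post − ex-ante) = -1.4300% → -1.43%.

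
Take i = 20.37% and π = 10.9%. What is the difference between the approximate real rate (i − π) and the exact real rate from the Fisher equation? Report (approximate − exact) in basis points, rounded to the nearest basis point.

Approximate: r ≈ 20.370% − 10.900% = 9.4700%
Exact: (1 + 0.2037)/(1 + 0.1090) − 1 = 8.5392%
Error = 9.4700% − 8.5392% = 0.9308% → 93 basis points.

93 basis points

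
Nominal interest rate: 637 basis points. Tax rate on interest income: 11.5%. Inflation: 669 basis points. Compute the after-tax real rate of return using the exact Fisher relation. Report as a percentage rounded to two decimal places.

-0.99%

After-tax nominal return = 6.37% × (1 − 0.115) = 5.63745%.
1 + r = 1.0563745 / 1.06690 = 0.990135
After-tax real rate = 0.990135 − 1 → -0.99%.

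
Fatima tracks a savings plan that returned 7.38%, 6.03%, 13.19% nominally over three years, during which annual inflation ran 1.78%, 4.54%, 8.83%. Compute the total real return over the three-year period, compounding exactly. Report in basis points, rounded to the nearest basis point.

1129 basis points

Nominal growth factor = 1.0738 × 1.0603 × 1.1319 = 1.288725
Price-level growth factor = 1.0178 × 1.0454 × 1.0883 = 1.157960
Real growth factor = 1.288725 / 1.157960 = 1.112927
Total real return = 1.112927 − 1 → 1129 basis points.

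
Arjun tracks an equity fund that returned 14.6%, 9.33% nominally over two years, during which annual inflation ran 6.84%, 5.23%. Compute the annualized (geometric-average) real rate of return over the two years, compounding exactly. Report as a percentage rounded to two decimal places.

5.57%

Compound the nominal returns: 1.1460 × 1.0933 = 1.25292180.
Compound inflation: 1.0684 × 1.0523 = 1.12427732.
Deflate: 1.25292180 / 1.12427732 = 1.11442415.
Annualized real rate = 1.11442415^(1/2) − 1 = 5.5663% → 5.57%.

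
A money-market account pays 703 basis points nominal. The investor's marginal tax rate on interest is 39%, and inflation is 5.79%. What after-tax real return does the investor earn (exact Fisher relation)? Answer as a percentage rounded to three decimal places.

-1.420%

After-tax nominal return = 7.03% × (1 − 0.39) = 4.2883%.
1 + r = 1.042883 / 1.05790 = 0.9858049
After-tax real rate = 0.9858049 − 1 → -1.420%.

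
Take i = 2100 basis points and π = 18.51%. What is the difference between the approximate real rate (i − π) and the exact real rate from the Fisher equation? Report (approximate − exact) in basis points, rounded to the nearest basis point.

Approximate: r ≈ 21.000% − 18.510% = 2.4900%
Exact: (1 + 0.2100)/(1 + 0.1851) − 1 = 2.1011%
Error = 2.4900% − 2.1011% = 0.3889% → 39 basis points.

39 basis points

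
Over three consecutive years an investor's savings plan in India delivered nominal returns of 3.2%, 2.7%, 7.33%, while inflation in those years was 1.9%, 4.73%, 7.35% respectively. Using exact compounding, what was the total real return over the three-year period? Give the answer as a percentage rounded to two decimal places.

-0.71%

Compound the nominal returns: 1.0320 × 1.0270 × 1.0733 = 1.137552.
Compound inflation: 1.0190 × 1.0473 × 1.0735 = 1.145638.
Deflate: 1.137552 / 1.145638 = 0.992942.
Total real return = 0.992942 − 1 → -0.71%.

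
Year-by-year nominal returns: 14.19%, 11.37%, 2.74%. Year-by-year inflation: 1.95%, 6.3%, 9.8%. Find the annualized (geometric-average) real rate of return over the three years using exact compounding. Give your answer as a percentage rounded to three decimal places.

3.166%

Compound the nominal returns: 1.1419 × 1.1137 × 1.0274 = 1.30657954.
Compound inflation: 1.0195 × 1.0630 × 1.0980 = 1.18993389.
Deflate: 1.30657954 / 1.18993389 = 1.09802700.
Annualized real rate = 1.09802700^(1/3) − 1 = 3.1663% → 3.166%.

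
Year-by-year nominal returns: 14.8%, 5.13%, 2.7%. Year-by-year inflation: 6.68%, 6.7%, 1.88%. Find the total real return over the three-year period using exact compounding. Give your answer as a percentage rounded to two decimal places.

6.88%

Nominal growth factor = 1.1480 × 1.0513 × 1.0270 = 1.239478
Price-level growth factor = 1.0668 × 1.0670 × 1.0188 = 1.159675
Real growth factor = 1.239478 / 1.159675 = 1.068815
Total real return = 1.068815 − 1 → 6.88%.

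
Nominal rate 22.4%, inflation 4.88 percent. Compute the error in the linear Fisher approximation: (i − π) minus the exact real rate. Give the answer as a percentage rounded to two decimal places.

Approximate: r ≈ 22.400% − 4.880% = 17.5200%
Exact: (1 + 0.2240)/(1 + 0.0488) − 1 = 16.7048%
Error = 17.5200% − 16.7048% = 0.8152% → 0.82%.

0.82%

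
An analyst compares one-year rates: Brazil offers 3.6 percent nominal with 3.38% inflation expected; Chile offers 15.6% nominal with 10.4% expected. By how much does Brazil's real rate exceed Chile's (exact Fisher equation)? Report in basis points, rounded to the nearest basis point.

Brazil: (1 + 0.0360)/(1 + 0.0338) − 1 = 0.2128%
Chile: (1 + 0.1560)/(1 + 0.1040) − 1 = 4.7101%
Differential = 0.2128% − 4.7101% = -4.4973% → -450 basis points.

-450 basis points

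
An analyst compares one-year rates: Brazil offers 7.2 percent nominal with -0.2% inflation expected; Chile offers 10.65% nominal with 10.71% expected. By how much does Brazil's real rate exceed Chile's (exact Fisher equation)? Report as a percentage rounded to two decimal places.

Brazil: (1 + 0.0720)/(1 − 0.0020) − 1 = 7.4148%
Chile: (1 + 0.1065)/(1 + 0.1071) − 1 = -0.0542%
Differential = 7.4148% − (-0.0542%) = 7.4690% → 7.47%.

7.47%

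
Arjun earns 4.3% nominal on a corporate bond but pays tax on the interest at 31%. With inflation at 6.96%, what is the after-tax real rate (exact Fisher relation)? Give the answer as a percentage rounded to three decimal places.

-3.733%

After-tax nominal return = 4.3% × (1 − 0.31) = 2.9670%.
1 + r = 1.02967 / 1.06960 = 0.962668
After-tax real rate = 0.962668 − 1 → -3.733%.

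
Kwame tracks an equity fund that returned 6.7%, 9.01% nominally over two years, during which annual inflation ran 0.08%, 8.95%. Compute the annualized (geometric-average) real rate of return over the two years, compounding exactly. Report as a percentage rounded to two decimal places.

3.28%

Nominal growth factor = 1.0670 × 1.0901 = 1.16313670
Price-level growth factor = 1.0008 × 1.0895 = 1.09037160
Real growth factor = 1.16313670 / 1.09037160 = 1.06673422
Annualized real rate = 1.06673422^(1/2) − 1 = 3.2828% → 3.28%.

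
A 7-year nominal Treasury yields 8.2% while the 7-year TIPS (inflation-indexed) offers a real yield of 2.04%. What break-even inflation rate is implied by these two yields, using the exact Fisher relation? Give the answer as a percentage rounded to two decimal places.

6.04%

(1 + π) = (1 + i)/(1 + r) = 1.08200 / 1.02040 = 1.060368
Break-even inflation = 1.060368 − 1 → 6.04%.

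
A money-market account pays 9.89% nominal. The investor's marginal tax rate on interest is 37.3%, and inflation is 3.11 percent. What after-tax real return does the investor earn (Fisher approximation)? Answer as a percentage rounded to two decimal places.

3.09%

After-tax nominal return = 9.89% × (1 − 0.373) = 6.20103%.
r ≈ 6.20103% − 3.11% → 3.09%.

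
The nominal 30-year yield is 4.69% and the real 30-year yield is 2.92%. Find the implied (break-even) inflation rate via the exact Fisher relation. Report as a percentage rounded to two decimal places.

(1 + π) = (1 + i)/(1 + r) = 1.04690 / 1.02920 = 1.017198
Break-even inflation = 1.017198 − 1 → 1.72%.

1.72%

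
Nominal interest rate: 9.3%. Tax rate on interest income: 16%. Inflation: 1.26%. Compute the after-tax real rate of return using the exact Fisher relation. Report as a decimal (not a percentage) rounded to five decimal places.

After-tax nominal return = 9.3% × (1 − 0.16) = 7.8120%.
1 + r = 1.07812 / 1.01260 = 1.0647047
After-tax real rate = 1.0647047 − 1 → 0.06470.

0.06470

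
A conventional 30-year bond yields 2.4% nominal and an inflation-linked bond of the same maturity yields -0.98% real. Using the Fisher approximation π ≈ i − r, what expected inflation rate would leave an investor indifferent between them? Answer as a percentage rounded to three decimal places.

π ≈ i − r = 2.4% − (-0.98%) → 3.380%.

3.380%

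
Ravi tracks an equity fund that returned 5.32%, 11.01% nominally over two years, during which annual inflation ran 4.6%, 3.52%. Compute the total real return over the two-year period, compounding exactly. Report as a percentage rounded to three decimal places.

7.973%

Nominal growth factor = 1.0532 × 1.1101 = 1.1691573
Price-level growth factor = 1.0460 × 1.0352 = 1.0828192
Real growth factor = 1.1691573 / 1.0828192 = 1.0797346
Total real return = 1.0797346 − 1 → 7.973%.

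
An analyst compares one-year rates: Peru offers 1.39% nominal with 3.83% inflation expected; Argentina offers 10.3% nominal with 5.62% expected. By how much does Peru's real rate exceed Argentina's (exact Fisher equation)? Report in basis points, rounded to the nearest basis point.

Peru: (1 + 0.0139)/(1 + 0.0383) − 1 = -2.3500%
Argentina: (1 + 0.1030)/(1 + 0.0562) − 1 = 4.4310%
Differential = -2.3500% − 4.4310% = -6.7810% → -678 basis points.

-678 basis points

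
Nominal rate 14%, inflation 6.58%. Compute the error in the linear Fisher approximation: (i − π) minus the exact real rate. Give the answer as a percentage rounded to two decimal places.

0.46%

Approximate: r ≈ 14.000% − 6.580% = 7.4200%
Exact: (1 + 0.1400)/(1 + 0.0658) − 1 = 6.9619%
Error = 7.4200% − 6.9619% = 0.4581% → 0.46%.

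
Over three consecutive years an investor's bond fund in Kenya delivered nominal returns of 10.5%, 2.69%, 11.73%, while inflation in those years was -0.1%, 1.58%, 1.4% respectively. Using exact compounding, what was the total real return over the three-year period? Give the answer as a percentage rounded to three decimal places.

23.211%

Nominal growth factor = 1.1050 × 1.0269 × 1.1173 = 1.267828
Price-level growth factor = 0.9990 × 1.0158 × 1.0140 = 1.028991
Real growth factor = 1.267828 / 1.028991 = 1.232107
Total real return = 1.232107 − 1 → 23.211%.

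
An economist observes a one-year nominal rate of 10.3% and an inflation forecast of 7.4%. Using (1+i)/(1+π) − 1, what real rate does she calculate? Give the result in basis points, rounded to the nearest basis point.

By the Fisher relation, 1 + r = (1 + i)/(1 + π).
1 + r = 1.10300 / 1.07400 = 1.027002
r = 1.027002 − 1 = 2.7002%, i.e. 270 basis points.

270 basis points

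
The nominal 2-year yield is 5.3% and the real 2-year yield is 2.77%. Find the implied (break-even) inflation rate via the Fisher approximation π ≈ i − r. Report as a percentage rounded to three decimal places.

2.530%

π ≈ i − r = 5.3% − 2.77% → 2.530%.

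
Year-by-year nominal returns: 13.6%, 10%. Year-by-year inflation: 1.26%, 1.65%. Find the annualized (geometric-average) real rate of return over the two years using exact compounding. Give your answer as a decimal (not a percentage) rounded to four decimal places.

Nominal growth factor = 1.1360 × 1.1000 = 1.24960000
Price-level growth factor = 1.0126 × 1.0165 = 1.02930790
Real growth factor = 1.24960000 / 1.02930790 = 1.21401963
Annualized real rate = 1.21401963^(1/2) − 1 = 10.1826% → 0.1018.

0.1018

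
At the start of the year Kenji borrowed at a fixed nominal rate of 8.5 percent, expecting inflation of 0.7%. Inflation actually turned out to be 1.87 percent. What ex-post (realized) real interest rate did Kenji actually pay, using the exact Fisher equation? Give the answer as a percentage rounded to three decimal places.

6.508%

Ex-post: (1 + 0.0850)/(1 + 0.0187) − 1 = 6.5083%
So the realized real rate is 6.508%.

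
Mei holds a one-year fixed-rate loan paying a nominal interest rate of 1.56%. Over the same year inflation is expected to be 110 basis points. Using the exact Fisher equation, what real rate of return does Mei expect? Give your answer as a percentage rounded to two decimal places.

By the Fisher equation, 1 + r = (1 + i)/(1 + π).
1 + r = 1.01560 / 1.01100 = 1.00454995
r = 1.00454995 − 1 = 0.454995%, i.e. 0.45%.

0.45%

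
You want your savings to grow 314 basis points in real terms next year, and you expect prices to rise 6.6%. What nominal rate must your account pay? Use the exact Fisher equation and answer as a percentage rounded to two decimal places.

(1 + i) = (1 + r)(1 + π) = 1.03140 × 1.06600 = 1.0994724
i = 1.0994724 − 1, so the required nominal rate is 9.95%.

9.95%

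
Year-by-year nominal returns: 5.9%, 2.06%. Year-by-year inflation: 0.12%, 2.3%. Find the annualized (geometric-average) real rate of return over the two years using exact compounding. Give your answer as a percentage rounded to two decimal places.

Compound the nominal returns: 1.0590 × 1.0206 = 1.08081540.
Compound inflation: 1.0012 × 1.0230 = 1.02422760.
Deflate: 1.08081540 / 1.02422760 = 1.05524924.
Annualized real rate = 1.05524924^(1/2) − 1 = 2.7253% → 2.73%.

2.73%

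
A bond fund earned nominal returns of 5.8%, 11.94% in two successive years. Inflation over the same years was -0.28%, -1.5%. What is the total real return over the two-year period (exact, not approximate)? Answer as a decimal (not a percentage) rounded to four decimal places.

Compound the nominal returns: 1.0580 × 1.1194 = 1.184325.
Compound inflation: 0.9972 × 0.9850 = 0.982242.
Deflate: 1.184325 / 0.982242 = 1.205737.
Total real return = 1.205737 − 1 → 0.2057.

0.2057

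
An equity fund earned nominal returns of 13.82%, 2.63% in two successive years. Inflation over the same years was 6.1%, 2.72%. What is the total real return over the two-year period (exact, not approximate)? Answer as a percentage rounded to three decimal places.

Nominal growth factor = 1.1382 × 1.0263 = 1.168135
Price-level growth factor = 1.0610 × 1.0272 = 1.089859
Real growth factor = 1.168135 / 1.089859 = 1.071822
Total real return = 1.071822 − 1 → 7.182%.

7.182%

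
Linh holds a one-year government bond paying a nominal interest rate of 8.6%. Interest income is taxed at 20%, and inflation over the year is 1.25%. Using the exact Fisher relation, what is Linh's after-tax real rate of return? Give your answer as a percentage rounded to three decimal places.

After-tax nominal return = 8.6% × (1 − 0.2) = 6.8800%.
1 + r = 1.06880 / 1.01250 = 1.0556049
After-tax real rate = 1.0556049 − 1 → 5.560%.

5.560%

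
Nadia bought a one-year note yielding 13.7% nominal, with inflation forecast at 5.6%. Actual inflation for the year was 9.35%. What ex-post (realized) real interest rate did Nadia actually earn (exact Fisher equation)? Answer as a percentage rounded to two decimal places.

Ex-post: (1 + 0.1370)/(1 + 0.0935) − 1 = 3.9781%
So the realized real rate is 3.98%.

3.98%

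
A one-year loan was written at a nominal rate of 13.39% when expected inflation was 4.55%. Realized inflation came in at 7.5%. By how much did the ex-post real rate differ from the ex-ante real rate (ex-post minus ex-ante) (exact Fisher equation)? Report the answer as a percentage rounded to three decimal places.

-2.976%

Ex-ante: (1 + 0.1339)/(1 + 0.0455) − 1 = 8.4553%
Ex-post: (1 + 0.1339)/(1 + 0.0750) − 1 = 5.4791%
Difference (ex-post − ex-ante) = -2.9762% → -2.976%.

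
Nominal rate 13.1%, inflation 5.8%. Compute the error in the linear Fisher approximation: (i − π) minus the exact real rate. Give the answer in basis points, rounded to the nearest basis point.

40 basis points

Approximate: r ≈ 13.100% − 5.800% = 7.3000%
Exact: (1 + 0.1310)/(1 + 0.0580) − 1 = 6.8998%
Error = 7.3000% − 6.8998% = 0.4002% → 40 basis points.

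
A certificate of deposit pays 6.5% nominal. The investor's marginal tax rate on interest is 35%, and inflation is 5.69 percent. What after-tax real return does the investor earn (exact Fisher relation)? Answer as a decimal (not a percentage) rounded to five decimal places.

-0.01386

After-tax nominal return = 6.5% × (1 − 0.35) = 4.2250%.
1 + r = 1.04225 / 1.05690 = 0.986139
After-tax real rate = 0.986139 − 1 → -0.01386.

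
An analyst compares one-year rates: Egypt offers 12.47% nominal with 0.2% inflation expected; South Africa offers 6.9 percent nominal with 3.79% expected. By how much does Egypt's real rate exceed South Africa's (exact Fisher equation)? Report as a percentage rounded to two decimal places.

Egypt: (1 + 0.1247)/(1 + 0.0020) − 1 = 12.2455%
South Africa: (1 + 0.0690)/(1 + 0.0379) − 1 = 2.9964%
Differential = 12.2455% − 2.9964% = 9.2491% → 9.25%.

9.25%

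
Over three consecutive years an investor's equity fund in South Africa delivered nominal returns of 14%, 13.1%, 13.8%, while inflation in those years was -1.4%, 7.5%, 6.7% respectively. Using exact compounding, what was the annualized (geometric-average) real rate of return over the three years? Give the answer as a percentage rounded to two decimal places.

Nominal growth factor = 1.1400 × 1.1310 × 1.1380 = 1.46726892
Price-level growth factor = 0.9860 × 1.0750 × 1.0670 = 1.13096665
Real growth factor = 1.46726892 / 1.13096665 = 1.29735826
Annualized real rate = 1.29735826^(1/3) − 1 = 9.0653% → 9.07%.

9.07%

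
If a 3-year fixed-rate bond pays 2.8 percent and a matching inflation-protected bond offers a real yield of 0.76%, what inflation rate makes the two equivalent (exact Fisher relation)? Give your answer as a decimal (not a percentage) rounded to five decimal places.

0.02025

(1 + π) = (1 + i)/(1 + r) = 1.02800 / 1.00760 = 1.020246
Break-even inflation = 1.020246 − 1 → 0.02025.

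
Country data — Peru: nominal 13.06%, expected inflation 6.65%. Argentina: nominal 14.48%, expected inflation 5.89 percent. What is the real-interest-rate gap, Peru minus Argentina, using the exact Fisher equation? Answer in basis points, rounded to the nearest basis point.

Peru: (1 + 0.1306)/(1 + 0.0665) − 1 = 6.0103%
Argentina: (1 + 0.1448)/(1 + 0.0589) − 1 = 8.1122%
Differential = 6.0103% − 8.1122% = -2.1019% → -210 basis points.

-210 basis points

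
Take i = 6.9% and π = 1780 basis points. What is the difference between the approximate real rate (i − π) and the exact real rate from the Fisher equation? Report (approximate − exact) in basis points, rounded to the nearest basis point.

-165 basis points

Approximate: r ≈ 6.900% − 17.800% = -10.9000%
Exact: (1 + 0.0690)/(1 + 0.1780) − 1 = -9.2530%
Error = -10.9000% − (-9.2530%) = -1.6470% → -165 basis points.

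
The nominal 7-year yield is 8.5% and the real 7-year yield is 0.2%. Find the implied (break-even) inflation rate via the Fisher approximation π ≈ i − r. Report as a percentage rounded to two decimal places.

π ≈ i − r = 8.5% − 0.2% → 8.30%.

8.30%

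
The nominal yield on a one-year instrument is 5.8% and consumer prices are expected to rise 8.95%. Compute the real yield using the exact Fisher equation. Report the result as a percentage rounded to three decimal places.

-2.891%

1 + r = 1.05800 / 1.08950 = 0.971088
r = 0.971088 − 1 = -2.8912%, i.e. -2.891%.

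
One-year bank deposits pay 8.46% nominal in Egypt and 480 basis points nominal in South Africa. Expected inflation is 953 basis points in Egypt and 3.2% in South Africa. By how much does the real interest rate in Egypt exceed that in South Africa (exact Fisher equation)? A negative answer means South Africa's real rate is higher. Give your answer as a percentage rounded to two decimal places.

-2.53%

Egypt: (1 + 0.0846)/(1 + 0.0953) − 1 = -0.9769%
South Africa: (1 + 0.0480)/(1 + 0.0320) − 1 = 1.5504%
Differential = -0.9769% − 1.5504% = -2.5273% → -2.53%.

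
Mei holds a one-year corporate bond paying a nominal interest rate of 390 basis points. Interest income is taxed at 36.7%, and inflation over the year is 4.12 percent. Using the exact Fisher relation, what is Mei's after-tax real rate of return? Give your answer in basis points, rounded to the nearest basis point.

-159 basis points

After-tax nominal return = 3.9% × (1 − 0.367) = 2.4687%.
1 + r = 1.024687 / 1.04120 = 0.984140
After-tax real rate = 0.984140 − 1 → -159 basis points.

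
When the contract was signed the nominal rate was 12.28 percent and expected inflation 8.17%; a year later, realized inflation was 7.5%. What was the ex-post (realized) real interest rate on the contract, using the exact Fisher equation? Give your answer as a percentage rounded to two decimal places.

Ex-post: (1 + 0.1228)/(1 + 0.0750) − 1 = 4.4465%
So the realized real rate is 4.45%.

4.45%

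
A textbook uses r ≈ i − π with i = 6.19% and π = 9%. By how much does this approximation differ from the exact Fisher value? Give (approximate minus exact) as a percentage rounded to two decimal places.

Approximate: r ≈ 6.190% − 9.000% = -2.8100%
Exact: (1 + 0.0619)/(1 + 0.0900) − 1 = -2.5780%
Error = -2.8100% − (-2.5780%) = -0.2320% → -0.23%.

-0.23%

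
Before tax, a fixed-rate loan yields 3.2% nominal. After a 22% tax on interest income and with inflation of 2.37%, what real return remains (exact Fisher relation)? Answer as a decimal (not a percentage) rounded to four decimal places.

After-tax nominal return = 3.2% × (1 − 0.22) = 2.4960%.
1 + r = 1.02496 / 1.02370 = 1.001231
After-tax real rate = 1.001231 − 1 → 0.0012.

0.0012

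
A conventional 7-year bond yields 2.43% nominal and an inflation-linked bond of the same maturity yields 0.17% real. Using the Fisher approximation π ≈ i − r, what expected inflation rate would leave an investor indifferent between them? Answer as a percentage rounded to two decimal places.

π ≈ i − r = 2.43% − 0.17% → 2.26%.

2.26%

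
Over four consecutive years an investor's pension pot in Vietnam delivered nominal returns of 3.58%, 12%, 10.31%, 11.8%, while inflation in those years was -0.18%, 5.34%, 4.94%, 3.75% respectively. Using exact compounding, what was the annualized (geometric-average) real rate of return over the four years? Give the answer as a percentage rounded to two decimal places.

5.73%

Compound the nominal returns: 1.0358 × 1.1200 × 1.1031 × 1.1180 = 1.43070672.
Compound inflation: 0.9982 × 1.0534 × 1.0494 × 1.0375 = 1.14482748.
Deflate: 1.43070672 / 1.14482748 = 1.24971382.
Annualized real rate = 1.24971382^(1/4) − 1 = 5.7311% → 5.73%.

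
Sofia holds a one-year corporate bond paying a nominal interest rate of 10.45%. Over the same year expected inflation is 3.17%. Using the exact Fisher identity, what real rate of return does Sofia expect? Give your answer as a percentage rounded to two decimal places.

7.06%

1 + r = 1.10450 / 1.03170 = 1.070563
r = 1.070563 − 1 = 7.0563%, i.e. 7.06%.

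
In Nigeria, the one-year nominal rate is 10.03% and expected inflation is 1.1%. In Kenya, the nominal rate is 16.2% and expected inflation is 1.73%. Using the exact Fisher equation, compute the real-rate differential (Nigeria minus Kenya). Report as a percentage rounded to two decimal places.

-5.39%

Nigeria: (1 + 0.1003)/(1 + 0.0110) − 1 = 8.8328%
Kenya: (1 + 0.1620)/(1 + 0.0173) − 1 = 14.2239%
Differential = 8.8328% − 14.2239% = -5.3911% → -5.39%.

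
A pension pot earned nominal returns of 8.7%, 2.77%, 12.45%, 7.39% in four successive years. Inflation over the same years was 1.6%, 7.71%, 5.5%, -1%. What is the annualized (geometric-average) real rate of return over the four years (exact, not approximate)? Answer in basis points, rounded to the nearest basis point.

Nominal growth factor = 1.0870 × 1.0277 × 1.1245 × 1.0739 = 1.34902253
Price-level growth factor = 1.0160 × 1.0771 × 1.0550 × 0.9900 = 1.14297673
Real growth factor = 1.34902253 / 1.14297673 = 1.18027121
Annualized real rate = 1.18027121^(1/4) − 1 = 4.2307% → 423 basis points.

423 basis points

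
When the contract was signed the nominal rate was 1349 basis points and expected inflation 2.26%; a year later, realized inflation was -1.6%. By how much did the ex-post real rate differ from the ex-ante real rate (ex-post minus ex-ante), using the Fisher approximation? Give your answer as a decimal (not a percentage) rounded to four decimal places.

Ex-ante: 13.49% − 2.26% = 11.230%
Ex-post: 13.49% − (-1.6%) = 15.090%
Difference (ex-post − ex-ante) = 3.8600% → 0.0386.

0.0386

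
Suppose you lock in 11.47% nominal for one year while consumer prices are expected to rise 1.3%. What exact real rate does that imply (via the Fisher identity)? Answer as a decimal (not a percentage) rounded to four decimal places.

1 + r = 1.11470 / 1.01300 = 1.100395
r = 1.100395 − 1 = 10.0395%, i.e. 0.1004.

0.1004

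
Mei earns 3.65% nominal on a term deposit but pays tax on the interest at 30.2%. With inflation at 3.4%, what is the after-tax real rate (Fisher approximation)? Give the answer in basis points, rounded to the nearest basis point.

-85 basis points

After-tax nominal return = 3.65% × (1 − 0.302) = 2.5477%.
r ≈ 2.5477% − 3.4% → -85 basis points.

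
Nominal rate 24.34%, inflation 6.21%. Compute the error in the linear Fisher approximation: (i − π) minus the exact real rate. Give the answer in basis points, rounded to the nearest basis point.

Approximate: r ≈ 24.340% − 6.210% = 18.1300%
Exact: (1 + 0.2434)/(1 + 0.0621) − 1 = 17.0700%
Error = 18.1300% − 17.0700% = 1.0600% → 106 basis points.

106 basis points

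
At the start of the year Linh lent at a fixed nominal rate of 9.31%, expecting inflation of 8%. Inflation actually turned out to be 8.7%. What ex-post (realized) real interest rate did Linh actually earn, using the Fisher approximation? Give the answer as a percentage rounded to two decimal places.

Ex-post: 9.31% − 8.7% = 0.610%
So the realized real rate is 0.61%.

0.61%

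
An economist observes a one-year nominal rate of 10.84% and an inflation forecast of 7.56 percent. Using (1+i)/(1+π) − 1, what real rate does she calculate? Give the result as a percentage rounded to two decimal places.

1 + r = 1.10840 / 1.07560 = 1.030495
r = 1.030495 − 1 = 3.0495%, i.e. 3.05%.

3.05%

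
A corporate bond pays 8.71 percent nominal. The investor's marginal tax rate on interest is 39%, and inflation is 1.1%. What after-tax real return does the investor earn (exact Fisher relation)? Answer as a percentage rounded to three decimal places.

4.167%

After-tax nominal return = 8.71% × (1 − 0.39) = 5.3131%.
1 + r = 1.053131 / 1.01100 = 1.041673
After-tax real rate = 1.041673 − 1 → 4.167%.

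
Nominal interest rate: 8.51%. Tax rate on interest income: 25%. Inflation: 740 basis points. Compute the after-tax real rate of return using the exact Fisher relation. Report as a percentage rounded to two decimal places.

After-tax nominal return = 8.51% × (1 − 0.25) = 6.3825%.
1 + r = 1.063825 / 1.07400 = 0.990526
After-tax real rate = 0.990526 − 1 → -0.95%.

-0.95%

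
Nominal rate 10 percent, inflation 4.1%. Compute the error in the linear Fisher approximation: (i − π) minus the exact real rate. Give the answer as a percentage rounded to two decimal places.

0.23%

Approximate: r ≈ 10.000% − 4.100% = 5.9000%
Exact: (1 + 0.1000)/(1 + 0.0410) − 1 = 5.6676%
Error = 5.9000% − 5.6676% = 0.2324% → 0.23%.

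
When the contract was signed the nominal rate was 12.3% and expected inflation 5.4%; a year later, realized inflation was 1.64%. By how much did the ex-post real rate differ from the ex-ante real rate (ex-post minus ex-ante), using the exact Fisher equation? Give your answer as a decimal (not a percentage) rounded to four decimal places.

Ex-ante: (1 + 0.1230)/(1 + 0.0540) − 1 = 6.5465%
Ex-post: (1 + 0.1230)/(1 + 0.0164) − 1 = 10.4880%
Difference (ex-post − ex-ante) = 3.9415% → 0.0394.

0.0394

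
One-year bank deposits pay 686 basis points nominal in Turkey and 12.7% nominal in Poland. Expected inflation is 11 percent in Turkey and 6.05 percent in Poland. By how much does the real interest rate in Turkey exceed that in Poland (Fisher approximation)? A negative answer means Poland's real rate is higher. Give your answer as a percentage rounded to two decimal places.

-10.79%

Turkey: 6.86% − 11% = -4.140%
Poland: 12.7% − 6.05% = 6.650%
Differential = -10.790% → -10.79%.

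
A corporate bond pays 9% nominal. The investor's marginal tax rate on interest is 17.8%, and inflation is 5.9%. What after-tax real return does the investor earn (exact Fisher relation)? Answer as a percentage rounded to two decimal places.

After-tax nominal return = 9% × (1 − 0.178) = 7.3980%.
1 + r = 1.07398 / 1.05900 = 1.014145
After-tax real rate = 1.014145 − 1 → 1.41%.

1.41%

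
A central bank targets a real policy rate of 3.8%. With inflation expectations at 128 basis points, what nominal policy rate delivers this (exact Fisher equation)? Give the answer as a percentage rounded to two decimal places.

5.13%

(1 + i) = (1 + r)(1 + π) = 1.03800 × 1.01280 = 1.0512864
i = 1.0512864 − 1, so the required nominal rate is 5.13%.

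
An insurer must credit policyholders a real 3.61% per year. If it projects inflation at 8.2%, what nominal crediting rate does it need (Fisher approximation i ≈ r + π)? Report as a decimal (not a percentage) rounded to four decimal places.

0.1181

i ≈ r + π = 3.61% + 8.2% = 0.1181.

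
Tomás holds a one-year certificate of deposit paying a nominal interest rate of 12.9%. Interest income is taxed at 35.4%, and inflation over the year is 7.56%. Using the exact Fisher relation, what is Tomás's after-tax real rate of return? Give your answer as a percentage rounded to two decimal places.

0.72%

After-tax nominal return = 12.9% × (1 − 0.354) = 8.3334%.
1 + r = 1.083334 / 1.07560 = 1.007190
After-tax real rate = 1.007190 − 1 → 0.72%.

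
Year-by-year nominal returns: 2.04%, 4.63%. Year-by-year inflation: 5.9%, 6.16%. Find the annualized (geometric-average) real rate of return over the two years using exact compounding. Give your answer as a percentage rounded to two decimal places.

-2.55%

Nominal growth factor = 1.0204 × 1.0463 = 1.06764452
Price-level growth factor = 1.0590 × 1.0616 = 1.12423440
Real growth factor = 1.06764452 / 1.12423440 = 0.94966363
Annualized real rate = 0.94966363^(1/2) − 1 = -2.5493% → -2.55%.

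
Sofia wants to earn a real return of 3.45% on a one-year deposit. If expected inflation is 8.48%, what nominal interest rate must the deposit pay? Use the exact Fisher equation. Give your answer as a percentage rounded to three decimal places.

12.223%

(1 + i) = (1 + r)(1 + π) = 1.03450 × 1.08480 = 1.1222256
i = 1.1222256 − 1, so the required nominal rate is 12.223%.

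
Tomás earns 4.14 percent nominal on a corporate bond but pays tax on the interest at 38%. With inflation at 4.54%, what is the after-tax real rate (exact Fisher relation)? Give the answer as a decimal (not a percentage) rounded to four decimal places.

-0.0189

After-tax nominal return = 4.14% × (1 − 0.38) = 2.5668%.
1 + r = 1.025668 / 1.04540 = 0.981125
After-tax real rate = 0.981125 − 1 → -0.0189.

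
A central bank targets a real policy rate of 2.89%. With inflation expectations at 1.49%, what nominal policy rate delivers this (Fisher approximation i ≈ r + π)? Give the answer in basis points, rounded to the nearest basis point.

i ≈ r + π = 2.89% + 1.49% = 438 basis points.

438 basis points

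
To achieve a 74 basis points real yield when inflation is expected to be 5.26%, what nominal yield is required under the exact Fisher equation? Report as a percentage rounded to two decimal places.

6.04%

(1 + i) = (1 + r)(1 + π) = 1.00740 × 1.05260 = 1.06038924
i = 1.06038924 − 1, so the required nominal rate is 6.04%.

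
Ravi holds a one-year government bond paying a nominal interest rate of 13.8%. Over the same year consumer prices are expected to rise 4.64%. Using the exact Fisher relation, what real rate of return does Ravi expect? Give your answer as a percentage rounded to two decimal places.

By the Fisher relation, 1 + r = (1 + i)/(1 + π).
1 + r = 1.13800 / 1.04640 = 1.087538
r = 1.087538 − 1 = 8.7538%, i.e. 8.75%.

8.75%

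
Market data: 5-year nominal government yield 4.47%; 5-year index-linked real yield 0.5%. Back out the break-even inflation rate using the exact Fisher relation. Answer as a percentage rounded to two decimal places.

(1 + π) = (1 + i)/(1 + r) = 1.04470 / 1.00500 = 1.039502
Break-even inflation = 1.039502 − 1 → 3.95%.

3.95%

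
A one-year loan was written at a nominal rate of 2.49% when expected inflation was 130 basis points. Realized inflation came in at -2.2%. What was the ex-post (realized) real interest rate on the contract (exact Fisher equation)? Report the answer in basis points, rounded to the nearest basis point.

Ex-post: (1 + 0.0249)/(1 − 0.0220) − 1 = 4.7955%
So the realized real rate is 480 basis points.

480 basis points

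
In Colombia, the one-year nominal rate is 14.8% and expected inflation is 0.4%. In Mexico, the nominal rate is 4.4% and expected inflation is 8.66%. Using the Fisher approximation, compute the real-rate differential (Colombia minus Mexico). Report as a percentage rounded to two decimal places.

Colombia: 14.8% − 0.4% = 14.400%
Mexico: 4.4% − 8.66% = -4.260%
Differential = 18.660% → 18.66%.

18.66%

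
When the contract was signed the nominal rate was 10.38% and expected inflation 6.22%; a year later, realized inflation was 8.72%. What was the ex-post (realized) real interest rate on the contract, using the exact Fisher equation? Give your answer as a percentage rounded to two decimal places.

1.53%

Ex-post: (1 + 0.1038)/(1 + 0.0872) − 1 = 1.5269%
So the realized real rate is 1.53%.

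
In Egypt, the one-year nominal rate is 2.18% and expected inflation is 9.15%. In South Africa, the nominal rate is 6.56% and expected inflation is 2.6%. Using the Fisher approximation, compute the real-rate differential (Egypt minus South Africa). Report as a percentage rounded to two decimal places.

-10.93%

Egypt: 2.18% − 9.15% = -6.970%
South Africa: 6.56% − 2.6% = 3.960%
Differential = -10.930% → -10.93%.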